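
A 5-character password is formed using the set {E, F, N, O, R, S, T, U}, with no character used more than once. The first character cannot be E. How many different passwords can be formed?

The first character has 8−1 = 7 choices (anything except E).
The remaining 4 characters are filled from the other 7 symbols without repetition: 7 × 6 × 5 × 4 = 840.
Total: 7 × 840 = 5880.

5880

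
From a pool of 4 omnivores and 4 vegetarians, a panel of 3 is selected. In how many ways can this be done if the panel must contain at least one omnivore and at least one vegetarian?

48

Unrestricted: C(8,3) = 56 ways to pick any 3 of the 8.
Subtract selections that omit an entire group: no omnivores → C(4,3) = 4; no vegetarians → C(4,3) = 4.
Both groups omitted at once is impossible, so 56 − 8 = 48.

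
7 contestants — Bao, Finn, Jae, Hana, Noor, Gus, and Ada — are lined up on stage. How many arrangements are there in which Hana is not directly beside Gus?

3600

There are 7! = 5040 arrangements in all. If Hana and Gus are adjacent, merging them into one block gives 2·(6)! = 1440 arrangements.
So 5040 − 1440 = 3600 arrangements keep them apart.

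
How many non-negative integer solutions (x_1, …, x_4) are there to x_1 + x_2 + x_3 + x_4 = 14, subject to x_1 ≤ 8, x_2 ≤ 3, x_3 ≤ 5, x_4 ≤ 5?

Without the upper bounds there are C(17,3) = 680 ways to split 14 among 4 variables.
Subtract solutions that violate a single cap (substitute x_i' = x_i − (cap_i+1)): x_1 ≥ 9 gives C(8,3) = 56; x_2 ≥ 4 gives C(13,3) = 286; x_3 ≥ 6 gives C(11,3) = 165; x_4 ≥ 6 gives C(11,3) = 165. Together 672.
Add back pairs where two caps are both exceeded: 4 + 0 + 0 + 35 + 35 + 10 = 84.
By inclusion–exclusion the count is 680 − 672 + 84 = 92.

92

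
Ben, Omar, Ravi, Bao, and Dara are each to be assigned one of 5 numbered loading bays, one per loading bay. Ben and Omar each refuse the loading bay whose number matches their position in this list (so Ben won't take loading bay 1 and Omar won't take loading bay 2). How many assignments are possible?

Let Aᵢ (for i ∈ {1, 2}) be the placements that put person i in their forbidden loading bay. Any j of these fix j positions, leaving (5−j)! ways to fill the rest, and there are C(2,j) ways to pick which j.
By inclusion–exclusion, the number of valid placements is Σ_{j=0}^{2} (−1)^j C(2,j)·(5−j)!.
Computing: 120 − 48 + 6 = 78.

78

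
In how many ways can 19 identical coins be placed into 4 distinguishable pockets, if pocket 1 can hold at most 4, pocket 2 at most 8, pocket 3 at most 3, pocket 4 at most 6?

10

Ignoring the caps, the number of non-negative solutions to x_1+…+x_4 = 19 is C(22,3) = 1540.
Subtract solutions that violate a single cap (substitute x_i' = x_i − (cap_i+1)): x_1 ≥ 5 gives C(17,3) = 680; x_2 ≥ 9 gives C(13,3) = 286; x_3 ≥ 4 gives C(18,3) = 816; x_4 ≥ 7 gives C(15,3) = 455. Together 2237.
Add back pairs where two caps are both exceeded: 56 + 286 + 120 + 84 + 20 + 165 = 731.
Subtract triples: 4 + 0 + 20 + 0 = 24.
By inclusion–exclusion the count is 1540 − 2237 + 731 − 24 = 10.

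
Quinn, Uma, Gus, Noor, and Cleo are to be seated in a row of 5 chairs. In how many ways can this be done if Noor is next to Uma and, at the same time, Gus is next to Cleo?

Treat {Noor,Uma} as one block (2 orders) and {Gus,Cleo} as another (2 orders).
That leaves 3 units to arrange: 2 × 2 × 3! = 4 × 6 = 24.

24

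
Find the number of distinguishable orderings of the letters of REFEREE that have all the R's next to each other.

30

Treat the 2 copies of R as a single block. The multiset to arrange is then {RR, E, E, E, E, F}, 6 items in all.
That gives (6)!/(4!) = 30 arrangements.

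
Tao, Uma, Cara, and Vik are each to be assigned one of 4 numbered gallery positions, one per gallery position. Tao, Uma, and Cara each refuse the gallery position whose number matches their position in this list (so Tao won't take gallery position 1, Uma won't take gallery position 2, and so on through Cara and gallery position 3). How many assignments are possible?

Let Aᵢ (for i ∈ {1, 2, 3}) be the placements that put person i in their forbidden gallery position. Any j of these fix j positions, leaving (4−j)! ways to fill the rest, and there are C(3,j) ways to pick which j.
By inclusion–exclusion, the number of valid placements is Σ_{j=0}^{3} (−1)^j C(3,j)·(4−j)!.
Computing: 24 − 18 + 6 − 1 = 11.

11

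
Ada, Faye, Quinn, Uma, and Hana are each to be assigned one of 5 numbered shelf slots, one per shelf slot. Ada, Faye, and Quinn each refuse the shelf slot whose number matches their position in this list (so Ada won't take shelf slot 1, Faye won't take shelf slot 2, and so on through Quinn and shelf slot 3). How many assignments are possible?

Let Aᵢ (for i ∈ {1, 2, 3}) be the placements that put person i in their forbidden shelf slot. Any j of these fix j positions, leaving (5−j)! ways to fill the rest, and there are C(3,j) ways to pick which j.
By inclusion–exclusion, the number of valid placements is Σ_{j=0}^{3} (−1)^j C(3,j)·(5−j)!.
Computing: 120 − 72 + 18 − 2 = 64.

64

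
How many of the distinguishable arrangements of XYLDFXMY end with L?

1260

Fix L in the last position and arrange the remaining 7 letters.
Those 7 letters have X appearing twice and Y appearing twice, giving (7)!/(2!·2!) = 1260.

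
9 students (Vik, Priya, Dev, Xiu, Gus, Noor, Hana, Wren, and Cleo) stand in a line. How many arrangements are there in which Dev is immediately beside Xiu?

Treat {Dev, Xiu} as a single unit. There are 8 units to order, and the pair itself can be ordered 2 ways.
So the count is 2·(8)! = 80640.

80640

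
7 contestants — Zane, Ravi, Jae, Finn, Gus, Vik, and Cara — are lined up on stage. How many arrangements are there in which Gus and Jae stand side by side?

Treat {Gus, Jae} as a single unit. There are 6 units to order, and the pair itself can be ordered 2 ways.
That gives 2 × 6! = 2 × 720 = 1440.

1440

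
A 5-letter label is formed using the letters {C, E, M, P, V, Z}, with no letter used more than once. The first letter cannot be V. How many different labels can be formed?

The first letter has 6−1 = 5 choices (anything except V).
The remaining 4 letters are filled from the other 5 symbols without repetition: 5 × 4 × 3 × 2 = 120.
Total: 5 × 120 = 600.

600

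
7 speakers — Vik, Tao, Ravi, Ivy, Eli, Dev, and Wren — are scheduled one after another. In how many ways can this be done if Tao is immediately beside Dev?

Place the 5 others and the Tao-Dev pair as 6 objects in a line; the pair has 2 internal arrangements.
So the count is 2·(6)! = 1440.

1440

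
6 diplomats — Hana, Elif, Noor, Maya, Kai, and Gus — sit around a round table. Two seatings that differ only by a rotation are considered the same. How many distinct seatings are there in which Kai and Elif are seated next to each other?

Treat {Kai, Elif} as one unit (2 internal orders) and seat the resulting 5 units around the table: (4)! circular arrangements.
So 2 × (4)! = 2 × 24 = 48.

48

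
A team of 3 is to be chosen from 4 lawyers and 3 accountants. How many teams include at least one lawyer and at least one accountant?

30

Unrestricted: C(7,3) = 35 ways to pick any 3 of the 7.
Subtract selections that omit an entire group: no lawyers → C(3,3) = 1; no accountants → C(4,3) = 4.
Both groups omitted at once is impossible, so 35 − 5 = 30.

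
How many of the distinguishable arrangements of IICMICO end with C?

120

With the last slot taken by C, it remains to arrange the other 6 letters (IIMICO).
Those 6 letters have I appearing 3 times, giving (6)!/(3!) = 120.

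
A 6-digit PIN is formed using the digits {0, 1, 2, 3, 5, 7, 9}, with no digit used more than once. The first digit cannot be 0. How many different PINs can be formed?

4320

The first digit has 7−1 = 6 choices (anything except 0).
The remaining 5 digits are filled from the other 6 symbols without repetition: 6 × 5 × 4 × 3 × 2 = 720.
Total: 6 × 720 = 4320.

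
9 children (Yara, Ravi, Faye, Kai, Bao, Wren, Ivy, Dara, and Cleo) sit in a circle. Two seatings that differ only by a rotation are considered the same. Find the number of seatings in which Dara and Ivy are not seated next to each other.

Without the restriction there are (8)! = 40320 seatings.
Those with Dara next to Ivy: fuse the pair into one unit and seat 8 units around a circle — 2·(7)! = 10080.
Subtracting, 40320 − 10080 = 30240.

30240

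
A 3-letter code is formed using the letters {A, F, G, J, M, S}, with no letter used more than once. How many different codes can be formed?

Choose and order 3 of the 6 symbols: the first letter has 6 options, the next 5, then 4.
6 × 5 × 4 = 120.

120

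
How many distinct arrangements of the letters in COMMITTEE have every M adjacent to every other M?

Treat the 2 copies of M as a single block. The multiset to arrange is then {MM, C, E, E, I, O, T, T}, 8 items in all.
That gives (8)!/(2!·2!) = 10080 arrangements.

10080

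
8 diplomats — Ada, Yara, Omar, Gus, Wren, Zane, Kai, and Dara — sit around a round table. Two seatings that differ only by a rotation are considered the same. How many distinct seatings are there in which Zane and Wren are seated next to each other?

1440

Glue Zane and Wren into a block (2 internal orders). Seating 7 units around a circle gives (6)! arrangements.
So 2 × (6)! = 2 × 720 = 1440.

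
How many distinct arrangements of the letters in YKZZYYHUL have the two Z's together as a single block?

6720

Treat the 2 copies of Z as a single block. The multiset to arrange is then {ZZ, H, K, L, U, Y, Y, Y}, 8 items in all.
That gives (8)!/(3!) = 6720 arrangements.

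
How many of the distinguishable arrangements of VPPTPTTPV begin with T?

420

Fix T in the first position and arrange the remaining 8 letters.
Those 8 letters have P appearing 4 times, T appearing twice, and V appearing twice, giving (8)!/(4!·2!·2!) = 420.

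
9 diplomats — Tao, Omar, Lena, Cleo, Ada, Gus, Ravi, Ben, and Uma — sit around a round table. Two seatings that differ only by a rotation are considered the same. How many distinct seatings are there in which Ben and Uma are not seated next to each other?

30240

All circular seatings of 9 people number (8)! = 40320.
Seatings with Ben beside Uma: treat them as a block with 2 internal orders, giving 2 × (7)! = 10080.
Subtracting, 40320 − 10080 = 30240.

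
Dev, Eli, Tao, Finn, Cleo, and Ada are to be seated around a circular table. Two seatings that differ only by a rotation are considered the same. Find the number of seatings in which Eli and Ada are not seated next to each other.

72

Without the restriction there are (5)! = 120 seatings.
Those with Eli next to Ada: fuse the pair into one unit and seat 5 units around a circle — 2·(4)! = 48.
Subtracting, 120 − 48 = 72.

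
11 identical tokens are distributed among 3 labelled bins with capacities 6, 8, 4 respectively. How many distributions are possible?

29

Without the upper bounds there are C(13,2) = 78 ways to split 11 among 3 bins.
Subtract solutions that violate a single cap (substitute x_i' = x_i − (cap_i+1)): x_1 ≥ 7 gives C(6,2) = 15; x_2 ≥ 9 gives C(4,2) = 6; x_3 ≥ 5 gives C(8,2) = 28. Together 49.
No two caps can be exceeded simultaneously, so the pair terms are all 0.
By inclusion–exclusion the count is 78 − 49 + 0 = 29.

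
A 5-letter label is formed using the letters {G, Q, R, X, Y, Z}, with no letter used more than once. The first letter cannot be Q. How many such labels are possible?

The first letter has 6−1 = 5 choices (anything except Q).
The remaining 4 letters are filled from the other 5 symbols without repetition: 5 × 4 × 3 × 2 = 120.
Total: 5 × 120 = 600.

600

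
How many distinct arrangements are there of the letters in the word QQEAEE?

60

QQEAEE has 6 letters with E appearing 3 times and Q appearing twice.
So there are 6! / (3!·2!) = 60 distinguishable arrangements.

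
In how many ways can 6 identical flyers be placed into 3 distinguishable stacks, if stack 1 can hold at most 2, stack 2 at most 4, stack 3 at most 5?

Ignoring the caps, the number of non-negative solutions to x_1+…+x_3 = 6 is C(8,2) = 28.
Subtract solutions that violate a single cap (substitute x_i' = x_i − (cap_i+1)): x_1 ≥ 3 gives C(5,2) = 10; x_2 ≥ 5 gives C(3,2) = 3; x_3 ≥ 6 gives C(2,2) = 1. Together 14.
No two caps can be exceeded simultaneously, so the pair terms are all 0.
By inclusion–exclusion the count is 28 − 14 + 0 = 14.

14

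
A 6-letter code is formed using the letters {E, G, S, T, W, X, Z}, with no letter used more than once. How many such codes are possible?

5040

With no repetition, fill the 6 letters in order: 7 choices, then 6, down to 2.
7 × 6 × 5 × 4 × 3 × 2 = 5040.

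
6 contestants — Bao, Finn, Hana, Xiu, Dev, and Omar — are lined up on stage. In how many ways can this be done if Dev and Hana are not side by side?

There are 6! = 720 arrangements in all. If Dev and Hana are adjacent, merging them into one block gives 2·(5)! = 240 arrangements.
Complementary counting: 720 − 240 = 480.

480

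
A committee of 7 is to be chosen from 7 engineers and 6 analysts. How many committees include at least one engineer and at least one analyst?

Unrestricted: C(13,7) = 1716 ways to pick any 7 of the 13.
Subtract selections that omit an entire group: no engineers → C(6,7) = 0; no analysts → C(7,7) = 1.
Both groups omitted at once is impossible, so 1716 − 1 = 1715.

1715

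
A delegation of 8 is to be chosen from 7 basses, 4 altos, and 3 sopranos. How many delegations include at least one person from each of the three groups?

With no constraint there are C(14,8) = 3003 possible selections.
Selections missing a whole group: no basses → C(7,8) = 0; no altos → C(10,8) = 45; no sopranos → C(11,8) = 165.
Add back selections omitting two groups (i.e. drawn from a single group): C(7,8) + C(4,8) + C(3,8) = 0.
By inclusion–exclusion: 3003 − 210 + 0 = 2793.

2793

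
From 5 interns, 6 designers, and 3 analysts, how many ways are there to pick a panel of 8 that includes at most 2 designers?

Split by how many designers are chosen (0 through 2).
Sum: C(6,0)·C(8,8) + C(6,1)·C(8,7) + C(6,2)·C(8,6) = 1 + 48 + 420 = 469.

469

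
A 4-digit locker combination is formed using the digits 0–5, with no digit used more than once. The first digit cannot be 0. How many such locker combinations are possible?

The first digit has 6−1 = 5 choices (anything except 0).
The remaining 3 digits are filled from the other 5 symbols without repetition: 5 × 4 × 3 = 60.
Total: 5 × 60 = 300.

300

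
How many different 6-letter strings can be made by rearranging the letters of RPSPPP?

RPSPPP has 6 letters with P appearing 4 times.
Dividing 6! = 720 by 4! = 24 for the repeated letters gives 30.

30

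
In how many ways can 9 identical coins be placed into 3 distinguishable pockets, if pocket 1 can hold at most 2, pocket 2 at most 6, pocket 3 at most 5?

Ignoring the caps, the number of non-negative solutions to x_1+…+x_3 = 9 is C(11,2) = 55.
Subtract solutions that violate a single cap (substitute x_i' = x_i − (cap_i+1)): x_1 ≥ 3 gives C(8,2) = 28; x_2 ≥ 7 gives C(4,2) = 6; x_3 ≥ 6 gives C(5,2) = 10. Together 44.
Add back pairs where two caps are both exceeded: 0 + 1 + 0 = 1.
By inclusion–exclusion the count is 55 − 44 + 1 = 12.

12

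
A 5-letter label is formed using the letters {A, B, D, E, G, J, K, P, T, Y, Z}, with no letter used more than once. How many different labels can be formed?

With no repetition, fill the 5 letters in order: 11 choices, then 10, down to 7.
That product is 11 × 10 × 9 × 8 × 7 = 55440.

55440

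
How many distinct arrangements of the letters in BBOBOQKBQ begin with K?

420

Fix K in the first position and arrange the remaining 8 letters.
Those 8 letters have B appearing 4 times, O appearing twice, and Q appearing twice, giving (8)!/(4!·2!·2!) = 420.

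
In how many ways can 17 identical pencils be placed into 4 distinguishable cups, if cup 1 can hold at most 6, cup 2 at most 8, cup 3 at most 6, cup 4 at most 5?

147

By stars and bars, unrestricted non-negative solutions to x_1+…+x_4 = 17 number C(17+3,3) = 1140.
Subtract solutions that violate a single cap (substitute x_i' = x_i − (cap_i+1)): x_1 ≥ 7 gives C(13,3) = 286; x_2 ≥ 9 gives C(11,3) = 165; x_3 ≥ 7 gives C(13,3) = 286; x_4 ≥ 6 gives C(14,3) = 364. Together 1101.
Add back pairs where two caps are both exceeded: 4 + 20 + 35 + 4 + 10 + 35 = 108.
By inclusion–exclusion the count is 1140 − 1101 + 108 = 147.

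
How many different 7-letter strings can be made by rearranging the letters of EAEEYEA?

105

The 7 letters of EAEEYEA have repeats: A appearing twice and E appearing 4 times.
The number of distinct arrangements is 7!/(4!·2!) = 5040/48 = 105.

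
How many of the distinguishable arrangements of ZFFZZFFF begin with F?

35

With the first slot taken by F, it remains to arrange the other 7 letters (ZFZZFFF).
Those 7 letters have F appearing 4 times and Z appearing 3 times, giving (7)!/(4!·3!) = 35.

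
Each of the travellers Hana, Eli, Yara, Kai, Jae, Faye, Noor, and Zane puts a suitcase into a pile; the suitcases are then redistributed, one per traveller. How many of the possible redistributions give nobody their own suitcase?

14833

Let Aᵢ be the assignments in which traveller i gets their own suitcase. We want the size of the complement of A₁∪…∪A_8.
By inclusion–exclusion this is Σ_{j=0}^{8} (−1)^j C(8,j)·(8−j)!.
Computing: 40320 − 40320 + 20160 − 6720 + 1680 − 336 + 56 − 8 + 1 = 14833.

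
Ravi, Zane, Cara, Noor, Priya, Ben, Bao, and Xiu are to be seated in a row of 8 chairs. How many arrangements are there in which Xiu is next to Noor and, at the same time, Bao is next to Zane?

Treat {Xiu,Noor} as one block (2 orders) and {Bao,Zane} as another (2 orders).
That leaves 6 units to arrange: 2 × 2 × 6! = 4 × 720 = 2880.

2880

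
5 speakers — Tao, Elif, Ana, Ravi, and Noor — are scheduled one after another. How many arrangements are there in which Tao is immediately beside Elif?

48

Place the 3 others and the Tao-Elif pair as 4 objects in a line; the pair has 2 internal arrangements.
So the count is 2·(4)! = 48.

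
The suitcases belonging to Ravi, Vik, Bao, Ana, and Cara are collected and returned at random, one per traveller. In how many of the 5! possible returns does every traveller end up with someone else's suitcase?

This is the derangement count D_5: permutations of 5 items with no fixed point.
By inclusion–exclusion this is Σ_{j=0}^{5} (−1)^j C(5,j)·(5−j)!.
Computing: 120 − 120 + 60 − 20 + 5 − 1 = 44.

44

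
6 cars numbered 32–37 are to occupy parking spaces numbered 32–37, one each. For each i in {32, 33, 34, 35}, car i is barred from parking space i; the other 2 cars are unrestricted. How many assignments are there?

Let Aᵢ (for 32 ≤ i ≤ 35) be the placements that put car i in its forbidden parking space. Any j of these fix j positions, leaving (6−j)! ways to fill the rest, and there are C(4,j) ways to pick which j.
By inclusion–exclusion, the number of valid placements is Σ_{j=0}^{4} (−1)^j C(4,j)·(6−j)!.
Computing: 720 − 480 + 144 − 24 + 2 = 362.

362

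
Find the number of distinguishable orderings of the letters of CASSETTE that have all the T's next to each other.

Treat the 2 copies of T as a single block. The multiset to arrange is then {TT, A, C, E, E, S, S}, 7 items in all.
That gives (7)!/(2!·2!) = 1260 arrangements.

1260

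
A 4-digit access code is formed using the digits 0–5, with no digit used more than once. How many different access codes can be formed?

360

With no repetition, fill the 4 digits in order: 6 choices, then 5, down to 3.
6 × 5 × 4 × 3 = 360.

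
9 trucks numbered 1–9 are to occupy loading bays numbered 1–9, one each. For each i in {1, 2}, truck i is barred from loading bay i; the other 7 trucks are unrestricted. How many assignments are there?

Let Aᵢ (for i ∈ {1, 2}) be the placements that put truck i in its forbidden loading bay. Any j of these fix j positions, leaving (9−j)! ways to fill the rest, and there are C(2,j) ways to pick which j.
By inclusion–exclusion, the number of valid placements is Σ_{j=0}^{2} (−1)^j C(2,j)·(9−j)!.
Computing: 362880 − 80640 + 5040 = 287280.

287280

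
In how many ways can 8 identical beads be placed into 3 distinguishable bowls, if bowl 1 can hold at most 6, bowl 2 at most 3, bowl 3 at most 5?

Without the upper bounds there are C(10,2) = 45 ways to split 8 among 3 bowls.
Subtract solutions that violate a single cap (substitute x_i' = x_i − (cap_i+1)): x_1 ≥ 7 gives C(3,2) = 3; x_2 ≥ 4 gives C(6,2) = 15; x_3 ≥ 6 gives C(4,2) = 6. Together 24.
No two caps can be exceeded simultaneously, so the pair terms are all 0.
By inclusion–exclusion the count is 45 − 24 + 0 = 21.

21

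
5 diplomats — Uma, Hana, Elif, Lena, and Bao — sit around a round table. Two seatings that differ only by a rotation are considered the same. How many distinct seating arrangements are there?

Around a circle, 5 distinct people have 5!/5 = (4)! = 24 rotationally distinct seatings.

24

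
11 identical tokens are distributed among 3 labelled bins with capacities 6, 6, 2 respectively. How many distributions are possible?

By stars and bars, unrestricted non-negative solutions to x_1+…+x_3 = 11 number C(11+2,2) = 78.
Subtract solutions that violate a single cap (substitute x_i' = x_i − (cap_i+1)): x_1 ≥ 7 gives C(6,2) = 15; x_2 ≥ 7 gives C(6,2) = 15; x_3 ≥ 3 gives C(10,2) = 45. Together 75.
Add back pairs where two caps are both exceeded: 0 + 3 + 3 = 6.
By inclusion–exclusion the count is 78 − 75 + 6 = 9.

9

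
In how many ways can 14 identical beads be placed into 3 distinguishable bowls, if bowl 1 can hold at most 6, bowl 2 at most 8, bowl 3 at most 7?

35

Without the upper bounds there are C(16,2) = 120 ways to split 14 among 3 bowls.
Subtract solutions that violate a single cap (substitute x_i' = x_i − (cap_i+1)): x_1 ≥ 7 gives C(9,2) = 36; x_2 ≥ 9 gives C(7,2) = 21; x_3 ≥ 8 gives C(8,2) = 28. Together 85.
No two caps can be exceeded simultaneously, so the pair terms are all 0.
By inclusion–exclusion the count is 120 − 85 + 0 = 35.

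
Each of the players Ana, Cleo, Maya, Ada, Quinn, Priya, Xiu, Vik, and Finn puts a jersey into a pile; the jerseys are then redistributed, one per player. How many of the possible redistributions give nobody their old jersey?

This is the derangement count D_9: permutations of 9 items with no fixed point.
By inclusion–exclusion this is Σ_{j=0}^{9} (−1)^j C(9,j)·(9−j)!.
Computing: 362880 − 362880 + 181440 − 60480 + 15120 − 3024 + 504 − 72 + 9 − 1 = 133496.

133496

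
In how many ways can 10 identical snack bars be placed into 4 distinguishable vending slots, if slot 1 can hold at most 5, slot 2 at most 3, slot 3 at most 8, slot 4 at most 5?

Without the upper bounds there are C(13,3) = 286 ways to split 10 among 4 vending slots.
Subtract solutions that violate a single cap (substitute x_i' = x_i − (cap_i+1)): x_1 ≥ 6 gives C(7,3) = 35; x_2 ≥ 4 gives C(9,3) = 84; x_3 ≥ 9 gives C(4,3) = 4; x_4 ≥ 6 gives C(7,3) = 35. Together 158.
Add back pairs where two caps are both exceeded: 1 + 0 + 0 + 0 + 1 + 0 = 2.
By inclusion–exclusion the count is 286 − 158 + 2 = 130.

130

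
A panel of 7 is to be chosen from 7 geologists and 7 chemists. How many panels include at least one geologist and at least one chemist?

Total 7-person selections from all 14: C(14,7) = 3432.
Selections missing a whole group: no geologists → C(7,7) = 1; no chemists → C(7,7) = 1.
Both groups omitted at once is impossible, so 3432 − 2 = 3430.

3430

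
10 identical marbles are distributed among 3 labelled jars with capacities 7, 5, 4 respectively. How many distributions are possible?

24

By stars and bars, unrestricted non-negative solutions to x_1+…+x_3 = 10 number C(10+2,2) = 66.
Subtract solutions that violate a single cap (substitute x_i' = x_i − (cap_i+1)): x_1 ≥ 8 gives C(4,2) = 6; x_2 ≥ 6 gives C(6,2) = 15; x_3 ≥ 5 gives C(7,2) = 21. Together 42.
No two caps can be exceeded simultaneously, so the pair terms are all 0.
By inclusion–exclusion the count is 66 − 42 + 0 = 24.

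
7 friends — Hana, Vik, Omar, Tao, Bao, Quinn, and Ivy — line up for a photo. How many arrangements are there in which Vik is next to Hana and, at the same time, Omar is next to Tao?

480

Treat {Vik,Hana} as one block (2 orders) and {Omar,Tao} as another (2 orders).
That leaves 5 units to arrange: 2 × 2 × 5! = 4 × 120 = 480.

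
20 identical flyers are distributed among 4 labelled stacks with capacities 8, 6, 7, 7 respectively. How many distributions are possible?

159

Without the upper bounds there are C(23,3) = 1771 ways to split 20 among 4 stacks.
Subtract solutions that violate a single cap (substitute x_i' = x_i − (cap_i+1)): x_1 ≥ 9 gives C(14,3) = 364; x_2 ≥ 7 gives C(16,3) = 560; x_3 ≥ 8 gives C(15,3) = 455; x_4 ≥ 8 gives C(15,3) = 455. Together 1834.
Add back pairs where two caps are both exceeded: 35 + 20 + 20 + 56 + 56 + 35 = 222.
By inclusion–exclusion the count is 1771 − 1834 + 222 = 159.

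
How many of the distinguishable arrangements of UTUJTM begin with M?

With the first slot taken by M, it remains to arrange the other 5 letters (UTUJT).
Those 5 letters have T appearing twice and U appearing twice, giving (5)!/(2!·2!) = 30.

30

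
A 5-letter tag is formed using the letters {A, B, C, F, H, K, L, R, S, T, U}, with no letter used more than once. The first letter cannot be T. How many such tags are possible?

The first letter has 11−1 = 10 choices (anything except T).
The remaining 4 letters are filled from the other 10 symbols without repetition: 10 × 9 × 8 × 7 = 5040.
Total: 10 × 5040 = 50400.

50400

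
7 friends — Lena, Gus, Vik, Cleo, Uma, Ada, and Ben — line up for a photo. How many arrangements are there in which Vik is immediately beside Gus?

Glue Vik and Gus into one block (2 internal orders), leaving 6 units to arrange in a row.
So the count is 2·(6)! = 1440.

1440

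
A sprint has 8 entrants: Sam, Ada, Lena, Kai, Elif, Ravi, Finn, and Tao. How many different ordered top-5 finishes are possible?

6720

This is an ordered selection of 5 from 8: P(8,5).
That gives 8 × 7 × 6 × 5 × 4 = 6720.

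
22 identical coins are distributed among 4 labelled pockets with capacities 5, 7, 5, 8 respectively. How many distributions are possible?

20

By stars and bars, unrestricted non-negative solutions to x_1+…+x_4 = 22 number C(22+3,3) = 2300.
Subtract solutions that violate a single cap (substitute x_i' = x_i − (cap_i+1)): x_1 ≥ 6 gives C(19,3) = 969; x_2 ≥ 8 gives C(17,3) = 680; x_3 ≥ 6 gives C(19,3) = 969; x_4 ≥ 9 gives C(16,3) = 560. Together 3178.
Add back pairs where two caps are both exceeded: 165 + 286 + 120 + 165 + 56 + 120 = 912.
Subtract triples: 10 + 0 + 4 + 0 = 14.
By inclusion–exclusion the count is 2300 − 3178 + 912 − 14 = 20.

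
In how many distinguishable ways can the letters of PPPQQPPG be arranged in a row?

168

The 8 letters of PPPQQPPG have repeats: P appearing 5 times and Q appearing twice.
So there are 8! / (5!·2!) = 168 distinguishable arrangements.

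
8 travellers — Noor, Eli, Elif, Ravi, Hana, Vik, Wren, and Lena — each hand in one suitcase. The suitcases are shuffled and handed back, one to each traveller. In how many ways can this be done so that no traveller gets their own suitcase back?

This is the derangement count D_8: permutations of 8 items with no fixed point.
By inclusion–exclusion this is Σ_{j=0}^{8} (−1)^j C(8,j)·(8−j)!.
Computing: 40320 − 40320 + 20160 − 6720 + 1680 − 336 + 56 − 8 + 1 = 14833.

14833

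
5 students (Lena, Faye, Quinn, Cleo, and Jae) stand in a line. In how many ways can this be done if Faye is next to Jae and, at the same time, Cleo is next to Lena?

24

Treat {Faye,Jae} as one block (2 orders) and {Cleo,Lena} as another (2 orders).
That leaves 3 units to arrange: 2 × 2 × 3! = 4 × 6 = 24.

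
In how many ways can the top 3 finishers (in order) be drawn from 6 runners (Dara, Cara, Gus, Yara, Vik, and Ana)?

120

This is an ordered selection of 3 from 6: P(6,3).
That gives 6 × 5 × 4 = 120.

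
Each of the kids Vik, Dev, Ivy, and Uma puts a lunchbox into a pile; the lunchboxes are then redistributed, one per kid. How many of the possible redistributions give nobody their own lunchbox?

9

This is the derangement count D_4: permutations of 4 items with no fixed point.
By inclusion–exclusion this is Σ_{j=0}^{4} (−1)^j C(4,j)·(4−j)!.
Computing: 24 − 24 + 12 − 4 + 1 = 9.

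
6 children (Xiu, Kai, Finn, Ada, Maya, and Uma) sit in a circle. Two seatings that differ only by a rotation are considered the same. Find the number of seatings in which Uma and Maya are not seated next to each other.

72

Without the restriction there are (5)! = 120 seatings.
Seatings with Uma beside Maya: treat them as a block with 2 internal orders, giving 2 × (4)! = 48.
Subtracting, 120 − 48 = 72.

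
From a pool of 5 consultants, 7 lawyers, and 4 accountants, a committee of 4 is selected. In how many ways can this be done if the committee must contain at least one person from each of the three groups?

Total 4-person selections from all 16: C(16,4) = 1820.
Subtract selections that omit an entire group: no consultants → C(11,4) = 330; no lawyers → C(9,4) = 126; no accountants → C(12,4) = 495.
Add back selections omitting two groups (i.e. drawn from a single group): C(5,4) + C(7,4) + C(4,4) = 41.
By inclusion–exclusion: 1820 − 951 + 41 = 910.

910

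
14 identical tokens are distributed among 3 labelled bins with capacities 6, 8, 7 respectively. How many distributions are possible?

35

By stars and bars, unrestricted non-negative solutions to x_1+…+x_3 = 14 number C(14+2,2) = 120.
Subtract solutions that violate a single cap (substitute x_i' = x_i − (cap_i+1)): x_1 ≥ 7 gives C(9,2) = 36; x_2 ≥ 9 gives C(7,2) = 21; x_3 ≥ 8 gives C(8,2) = 28. Together 85.
No two caps can be exceeded simultaneously, so the pair terms are all 0.
By inclusion–exclusion the count is 120 − 85 + 0 = 35.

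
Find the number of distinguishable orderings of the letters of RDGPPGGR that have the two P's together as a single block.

420

Treat the 2 copies of P as a single block. The multiset to arrange is then {PP, D, G, G, G, R, R}, 7 items in all.
That gives (7)!/(3!·2!) = 420 arrangements.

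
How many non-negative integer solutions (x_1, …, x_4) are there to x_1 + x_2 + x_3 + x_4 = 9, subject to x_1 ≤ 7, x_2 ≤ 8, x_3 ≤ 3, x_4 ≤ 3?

By stars and bars, unrestricted non-negative solutions to x_1+…+x_4 = 9 number C(9+3,3) = 220.
Subtract solutions that violate a single cap (substitute x_i' = x_i − (cap_i+1)): x_1 ≥ 8 gives C(4,3) = 4; x_2 ≥ 9 gives C(3,3) = 1; x_3 ≥ 4 gives C(8,3) = 56; x_4 ≥ 4 gives C(8,3) = 56. Together 117.
Add back pairs where two caps are both exceeded: 0 + 0 + 0 + 0 + 0 + 4 = 4.
By inclusion–exclusion the count is 220 − 117 + 4 = 107.

107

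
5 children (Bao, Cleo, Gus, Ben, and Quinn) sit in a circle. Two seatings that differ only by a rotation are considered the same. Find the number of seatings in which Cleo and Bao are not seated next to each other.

12

All circular seatings of 5 people number (4)! = 24.
Seatings with Cleo beside Bao: treat them as a block with 2 internal orders, giving 2 × (3)! = 12.
Subtracting, 24 − 12 = 12.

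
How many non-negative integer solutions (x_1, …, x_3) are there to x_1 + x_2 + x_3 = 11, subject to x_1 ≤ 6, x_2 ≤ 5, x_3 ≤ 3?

10

Without the upper bounds there are C(13,2) = 78 ways to split 11 among 3 variables.
Subtract solutions that violate a single cap (substitute x_i' = x_i − (cap_i+1)): x_1 ≥ 7 gives C(6,2) = 15; x_2 ≥ 6 gives C(7,2) = 21; x_3 ≥ 4 gives C(9,2) = 36. Together 72.
Add back pairs where two caps are both exceeded: 0 + 1 + 3 = 4.
By inclusion–exclusion the count is 78 − 72 + 4 = 10.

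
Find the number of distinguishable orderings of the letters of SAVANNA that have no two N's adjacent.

There are 7!/(3!·2!) = 420 arrangements of SAVANNA in total.
If the two N's are adjacent, glue them into one block, leaving 6 items to arrange: (6)!/(3!) = 120 ways.
Subtracting, 420 − 120 = 300 arrangements keep the N's apart.

300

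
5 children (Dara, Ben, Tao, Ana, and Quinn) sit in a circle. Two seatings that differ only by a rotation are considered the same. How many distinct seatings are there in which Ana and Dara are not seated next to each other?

All circular seatings of 5 people number (4)! = 24.
Those with Ana next to Dara: fuse the pair into one unit and seat 4 units around a circle — 2·(3)! = 12.
Subtracting, 24 − 12 = 12.

12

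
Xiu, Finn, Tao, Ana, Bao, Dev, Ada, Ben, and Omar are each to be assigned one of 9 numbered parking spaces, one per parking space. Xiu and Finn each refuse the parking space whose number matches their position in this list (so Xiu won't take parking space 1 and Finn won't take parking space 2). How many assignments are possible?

287280

Let Aᵢ (for i ∈ {1, 2}) be the placements that put person i in their forbidden parking space. Any j of these fix j positions, leaving (9−j)! ways to fill the rest, and there are C(2,j) ways to pick which j.
By inclusion–exclusion, the number of valid placements is Σ_{j=0}^{2} (−1)^j C(2,j)·(9−j)!.
Computing: 362880 − 80640 + 5040 = 287280.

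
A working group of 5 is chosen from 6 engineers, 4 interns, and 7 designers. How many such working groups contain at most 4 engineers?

6182

Split by how many engineers are chosen (0 through 4).
Sum: C(6,0)·C(11,5) + C(6,1)·C(11,4) + C(6,2)·C(11,3) + C(6,3)·C(11,2) + C(6,4)·C(11,1) = 462 + 1980 + 2475 + 1100 + 165 = 6182.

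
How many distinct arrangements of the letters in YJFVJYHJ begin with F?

With the first slot taken by F, it remains to arrange the other 7 letters (YJVJYHJ).
Those 7 letters have J appearing 3 times and Y appearing twice, giving (7)!/(3!·2!) = 420.

420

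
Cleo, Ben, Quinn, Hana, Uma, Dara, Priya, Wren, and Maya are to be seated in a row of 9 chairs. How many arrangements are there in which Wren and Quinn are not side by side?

282240

There are 9! = 362880 arrangements in all. If Wren and Quinn are adjacent, merging them into one block gives 2·(8)! = 80640 arrangements.
So 362880 − 80640 = 282240 arrangements keep them apart.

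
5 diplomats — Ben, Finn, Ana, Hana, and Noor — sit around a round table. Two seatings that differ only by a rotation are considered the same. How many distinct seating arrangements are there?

24

Fix one person's seat to break rotational symmetry; the remaining 4 people can be arranged in (4)! = 24 ways.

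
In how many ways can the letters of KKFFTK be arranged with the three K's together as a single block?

Treat the 3 copies of K as a single block. The multiset to arrange is then {KKK, F, F, T}, 4 items in all.
That gives (4)!/(2!) = 12 arrangements.

12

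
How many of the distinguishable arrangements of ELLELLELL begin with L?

With the first slot taken by L, it remains to arrange the other 8 letters (ELELLELL).
Those 8 letters have E appearing 3 times and L appearing 5 times, giving (8)!/(5!·3!) = 56.

56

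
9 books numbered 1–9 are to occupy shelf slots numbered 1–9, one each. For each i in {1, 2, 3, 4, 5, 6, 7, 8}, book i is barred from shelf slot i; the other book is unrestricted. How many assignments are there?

148329

Let Aᵢ (for 1 ≤ i ≤ 8) be the placements that put book i in its forbidden shelf slot. Any j of these fix j positions, leaving (9−j)! ways to fill the rest, and there are C(8,j) ways to pick which j.
By inclusion–exclusion, the number of valid placements is Σ_{j=0}^{8} (−1)^j C(8,j)·(9−j)!.
Computing: 362880 − 322560 + 141120 − 40320 + 8400 − 1344 + 168 − 16 + 1 = 148329.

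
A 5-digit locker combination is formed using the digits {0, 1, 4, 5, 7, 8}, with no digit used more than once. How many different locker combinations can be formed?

720

This is a permutation of 5 out of 6: P(6,5) = 6!/1!.
That product is 6 × 5 × 4 × 3 × 2 = 720.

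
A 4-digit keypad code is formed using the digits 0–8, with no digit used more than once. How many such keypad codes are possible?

3024

This is a permutation of 4 out of 9: P(9,4) = 9!/5!.
That product is 9 × 8 × 7 × 6 = 3024.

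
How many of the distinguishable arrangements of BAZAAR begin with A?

60

Fix A in the first position and arrange the remaining 5 letters.
Those 5 letters have A appearing twice, giving (5)!/(2!) = 60.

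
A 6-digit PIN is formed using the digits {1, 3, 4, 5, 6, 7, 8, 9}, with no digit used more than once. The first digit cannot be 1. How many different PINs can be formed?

17640

The first digit has 8−1 = 7 choices (anything except 1).
The remaining 5 digits are filled from the other 7 symbols without repetition: 7 × 6 × 5 × 4 × 3 = 2520.
Total: 7 × 2520 = 17640.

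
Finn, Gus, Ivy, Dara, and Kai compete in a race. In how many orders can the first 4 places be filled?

120

There are 5 choices for 1st place, 4 for 2nd, and so on down to 2 for position 4.
That gives 5 × 4 × 3 × 2 = 120.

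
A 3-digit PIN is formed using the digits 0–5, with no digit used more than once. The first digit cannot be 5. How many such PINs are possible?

The first digit has 6−1 = 5 choices (anything except 5).
The remaining 2 digits are filled from the other 5 symbols without repetition: 5 × 4 = 20.
Total: 5 × 20 = 100.

100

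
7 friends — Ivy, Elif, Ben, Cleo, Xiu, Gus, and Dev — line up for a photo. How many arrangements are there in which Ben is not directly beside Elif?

There are 7! = 5040 arrangements in all. If Ben and Elif are adjacent, merging them into one block gives 2·(6)! = 1440 arrangements.
So 5040 − 1440 = 3600 arrangements keep them apart.

3600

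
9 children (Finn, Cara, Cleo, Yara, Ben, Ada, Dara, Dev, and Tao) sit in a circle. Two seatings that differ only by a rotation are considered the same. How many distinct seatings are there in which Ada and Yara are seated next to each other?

10080

Glue Ada and Yara into a block (2 internal orders). Seating 8 units around a circle gives (7)! arrangements.
So 2 × (7)! = 2 × 5040 = 10080.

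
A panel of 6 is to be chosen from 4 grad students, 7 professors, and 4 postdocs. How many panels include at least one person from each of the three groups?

4060

Total 6-person selections from all 15: C(15,6) = 5005.
Selections missing a whole group: no grad students → C(11,6) = 462; no professors → C(8,6) = 28; no postdocs → C(11,6) = 462.
Add back selections omitting two groups (i.e. drawn from a single group): C(4,6) + C(7,6) + C(4,6) = 7.
By inclusion–exclusion: 5005 − 952 + 7 = 4060.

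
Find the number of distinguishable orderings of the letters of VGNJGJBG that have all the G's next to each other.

Treat the 3 copies of G as a single block. The multiset to arrange is then {GGG, B, J, J, N, V}, 6 items in all.
That gives (6)!/(2!) = 360 arrangements.

360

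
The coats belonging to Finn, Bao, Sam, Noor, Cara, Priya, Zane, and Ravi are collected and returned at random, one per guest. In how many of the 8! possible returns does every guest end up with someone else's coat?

Count assignments avoiding every fixed point. For any j of the 8 guests fixed to their own coat, the other 8−j can be arranged in (8−j)! ways.
By inclusion–exclusion this is Σ_{j=0}^{8} (−1)^j C(8,j)·(8−j)!.
Computing: 40320 − 40320 + 20160 − 6720 + 1680 − 336 + 56 − 8 + 1 = 14833.

14833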